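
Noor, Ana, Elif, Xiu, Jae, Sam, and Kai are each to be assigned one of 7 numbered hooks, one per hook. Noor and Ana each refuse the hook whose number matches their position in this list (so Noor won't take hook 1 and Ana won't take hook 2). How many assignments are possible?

Let Aᵢ (for i ∈ {1, 2}) be the placements that put person i in their forbidden hook. Any j of these fix j positions, leaving (7−j)! ways to fill the rest, and there are C(2,j) ways to pick which j.
By inclusion–exclusion, the number of valid placements is Σ_{j=0}^{2} (−1)^j C(2,j)·(7−j)!.
Computing: 5040 − 1440 + 120 = 3720.

3720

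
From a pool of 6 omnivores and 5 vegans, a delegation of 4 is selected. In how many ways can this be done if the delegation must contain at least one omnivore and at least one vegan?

310

Total 4-person selections from all 11: C(11,4) = 330.
Subtract selections that omit an entire group: no omnivores → C(5,4) = 5; no vegans → C(6,4) = 15.
Both groups omitted at once is impossible, so 330 − 20 = 310.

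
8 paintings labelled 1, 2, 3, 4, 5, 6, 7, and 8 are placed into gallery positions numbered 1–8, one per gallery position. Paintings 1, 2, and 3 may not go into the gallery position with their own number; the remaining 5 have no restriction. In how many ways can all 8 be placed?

Let Aᵢ (for i ∈ {1, 2, 3}) be the placements that put painting i in its forbidden gallery position. Any j of these fix j positions, leaving (8−j)! ways to fill the rest, and there are C(3,j) ways to pick which j.
By inclusion–exclusion, the number of valid placements is Σ_{j=0}^{3} (−1)^j C(3,j)·(8−j)!.
Computing: 40320 − 15120 + 2160 − 120 = 27240.

27240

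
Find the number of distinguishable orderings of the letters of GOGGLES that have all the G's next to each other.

Treat the 3 copies of G as a single block. The multiset to arrange is then {GGG, E, L, O, S}, 5 items in all.
All 5 items are distinct, so there are (5)! = 120 arrangements.

120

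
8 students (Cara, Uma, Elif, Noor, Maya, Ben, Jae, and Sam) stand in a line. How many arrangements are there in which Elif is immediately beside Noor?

Treat {Elif, Noor} as a single unit. There are 7 units to order, and the pair itself can be ordered 2 ways.
That gives 2 × 7! = 2 × 5040 = 10080.

10080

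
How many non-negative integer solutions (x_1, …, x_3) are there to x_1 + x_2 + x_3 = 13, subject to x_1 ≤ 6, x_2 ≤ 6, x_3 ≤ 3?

6

Without the upper bounds there are C(15,2) = 105 ways to split 13 among 3 variables.
Subtract solutions that violate a single cap (substitute x_i' = x_i − (cap_i+1)): x_1 ≥ 7 gives C(8,2) = 28; x_2 ≥ 7 gives C(8,2) = 28; x_3 ≥ 4 gives C(11,2) = 55. Together 111.
Add back pairs where two caps are both exceeded: 0 + 6 + 6 = 12.
By inclusion–exclusion the count is 105 − 111 + 12 = 6.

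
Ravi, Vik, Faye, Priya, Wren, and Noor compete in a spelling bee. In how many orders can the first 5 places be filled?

720

There are 6 choices for 1st place, 5 for 2nd, and so on down to 2 for position 5.
That gives 6 × 5 × 4 × 3 × 2 = 720.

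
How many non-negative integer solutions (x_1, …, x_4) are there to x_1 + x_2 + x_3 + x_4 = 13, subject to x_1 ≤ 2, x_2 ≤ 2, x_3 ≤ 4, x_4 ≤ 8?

By stars and bars, unrestricted non-negative solutions to x_1+…+x_4 = 13 number C(13+3,3) = 560.
Subtract solutions that violate a single cap (substitute x_i' = x_i − (cap_i+1)): x_1 ≥ 3 gives C(13,3) = 286; x_2 ≥ 3 gives C(13,3) = 286; x_3 ≥ 5 gives C(11,3) = 165; x_4 ≥ 9 gives C(7,3) = 35. Together 772.
Add back pairs where two caps are both exceeded: 120 + 56 + 4 + 56 + 4 + 0 = 240.
Subtract triples: 10 + 0 + 0 + 0 = 10.
By inclusion–exclusion the count is 560 − 772 + 240 − 10 = 18.

18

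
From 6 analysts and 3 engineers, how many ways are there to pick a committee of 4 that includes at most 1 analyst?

6

Split by how many analysts are chosen (0 through 1).
Sum: C(6,0)·C(3,4) + C(6,1)·C(3,3) = 0 + 6 = 6.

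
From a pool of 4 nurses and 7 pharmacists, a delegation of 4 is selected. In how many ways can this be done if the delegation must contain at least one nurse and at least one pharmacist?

294

With no constraint there are C(11,4) = 330 possible selections.
Selections missing a whole group: no nurses → C(7,4) = 35; no pharmacists → C(4,4) = 1.
Both groups omitted at once is impossible, so 330 − 36 = 294.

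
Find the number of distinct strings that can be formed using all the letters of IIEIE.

The 5 letters of IIEIE have repeats: E appearing twice and I appearing 3 times.
So there are 5! / (3!·2!) = 10 distinguishable arrangements.

10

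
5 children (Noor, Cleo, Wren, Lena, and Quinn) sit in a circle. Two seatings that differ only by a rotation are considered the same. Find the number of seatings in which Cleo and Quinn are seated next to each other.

Glue Cleo and Quinn into a block (2 internal orders). Seating 4 units around a circle gives (3)! arrangements.
So 2 × (3)! = 2 × 6 = 12.

12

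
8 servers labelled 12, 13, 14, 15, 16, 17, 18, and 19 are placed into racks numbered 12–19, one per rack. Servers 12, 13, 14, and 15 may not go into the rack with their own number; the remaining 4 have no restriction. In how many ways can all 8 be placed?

24024

Let Aᵢ (for 12 ≤ i ≤ 15) be the placements that put server i in its forbidden rack. Any j of these fix j positions, leaving (8−j)! ways to fill the rest, and there are C(4,j) ways to pick which j.
By inclusion–exclusion, the number of valid placements is Σ_{j=0}^{4} (−1)^j C(4,j)·(8−j)!.
Computing: 40320 − 20160 + 4320 − 480 + 24 = 24024.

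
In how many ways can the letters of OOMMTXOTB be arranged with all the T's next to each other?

Treat the 2 copies of T as a single block. The multiset to arrange is then {TT, B, M, M, O, O, O, X}, 8 items in all.
That gives (8)!/(3!·2!) = 3360 arrangements.

3360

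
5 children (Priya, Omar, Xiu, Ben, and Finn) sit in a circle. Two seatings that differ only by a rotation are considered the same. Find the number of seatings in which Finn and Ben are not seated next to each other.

12

All circular seatings of 5 people number (4)! = 24.
Those with Finn next to Ben: fuse the pair into one unit and seat 4 units around a circle — 2·(3)! = 12.
Subtracting, 24 − 12 = 12.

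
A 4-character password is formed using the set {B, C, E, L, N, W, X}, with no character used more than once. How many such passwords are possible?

840

With no repetition, fill the 4 characters in order: 7 choices, then 6, down to 4.
That product is 7 × 6 × 5 × 4 = 840.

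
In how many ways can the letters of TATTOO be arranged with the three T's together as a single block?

12

Treat the 3 copies of T as a single block. The multiset to arrange is then {TTT, A, O, O}, 4 items in all.
That gives (4)!/(2!) = 12 arrangements.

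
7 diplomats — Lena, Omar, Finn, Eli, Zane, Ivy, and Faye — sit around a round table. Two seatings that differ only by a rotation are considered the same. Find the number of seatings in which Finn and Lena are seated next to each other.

Treat {Finn, Lena} as one unit (2 internal orders) and seat the resulting 6 units around the table: (5)! circular arrangements.
So 2 × (5)! = 2 × 120 = 240.

240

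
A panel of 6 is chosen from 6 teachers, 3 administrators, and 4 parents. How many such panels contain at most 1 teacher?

133

Split by how many teachers are chosen (0 through 1).
Sum: C(6,0)·C(7,6) + C(6,1)·C(7,5) = 7 + 126 = 133.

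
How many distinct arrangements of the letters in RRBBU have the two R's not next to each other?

18

There are 5!/(2!·2!) = 30 arrangements of RRBBU in total.
Arrangements with the R's together: treat RR as one letter, giving (4)!/(2!) = 12.
Hence 30 − 12 = 18.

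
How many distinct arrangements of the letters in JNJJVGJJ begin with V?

Fix V in the first position and arrange the remaining 7 letters.
Those 7 letters have J appearing 5 times, giving (7)!/(5!) = 42.

42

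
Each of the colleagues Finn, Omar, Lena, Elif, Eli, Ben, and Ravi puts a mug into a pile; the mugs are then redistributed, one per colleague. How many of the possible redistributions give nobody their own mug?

1854

This is the derangement count D_7: permutations of 7 items with no fixed point.
By inclusion–exclusion this is Σ_{j=0}^{7} (−1)^j C(7,j)·(7−j)!.
Computing: 5040 − 5040 + 2520 − 840 + 210 − 42 + 7 − 1 = 1854.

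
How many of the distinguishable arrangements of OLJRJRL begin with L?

With the first slot taken by L, it remains to arrange the other 6 letters (OJRJRL).
Those 6 letters have J appearing twice and R appearing twice, giving (6)!/(2!·2!) = 180.

180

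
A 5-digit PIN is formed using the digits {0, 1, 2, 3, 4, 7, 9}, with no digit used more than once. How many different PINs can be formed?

This is a permutation of 5 out of 7: P(7,5) = 7!/2!.
That product is 7 × 6 × 5 × 4 × 3 = 2520.

2520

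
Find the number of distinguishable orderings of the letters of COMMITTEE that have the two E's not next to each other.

35280

Total arrangements of COMMITTEE: 9!/(2!·2!·2!) = 45360.
Arrangements with the E's together: treat EE as one letter, giving (8)!/(2!·2!) = 10080.
Subtracting, 45360 − 10080 = 35280 arrangements keep the E's apart.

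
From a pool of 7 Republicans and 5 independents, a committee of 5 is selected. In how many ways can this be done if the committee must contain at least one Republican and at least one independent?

770

With no constraint there are C(12,5) = 792 possible selections.
Selections missing a whole group: no Republicans → C(5,5) = 1; no independents → C(7,5) = 21.
Both groups omitted at once is impossible, so 792 − 22 = 770.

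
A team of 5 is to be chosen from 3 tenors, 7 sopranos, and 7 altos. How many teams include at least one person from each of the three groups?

3724

Total 5-person selections from all 17: C(17,5) = 6188.
Selections missing a whole group: no tenors → C(14,5) = 2002; no sopranos → C(10,5) = 252; no altos → C(10,5) = 252.
Add back selections omitting two groups (i.e. drawn from a single group): C(3,5) + C(7,5) + C(7,5) = 42.
By inclusion–exclusion: 6188 − 2506 + 42 = 3724.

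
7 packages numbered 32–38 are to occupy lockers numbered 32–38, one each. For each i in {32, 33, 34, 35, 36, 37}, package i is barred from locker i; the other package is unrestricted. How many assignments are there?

2119

Let Aᵢ (for 32 ≤ i ≤ 37) be the placements that put package i in its forbidden locker. Any j of these fix j positions, leaving (7−j)! ways to fill the rest, and there are C(6,j) ways to pick which j.
By inclusion–exclusion, the number of valid placements is Σ_{j=0}^{6} (−1)^j C(6,j)·(7−j)!.
Computing: 5040 − 4320 + 1800 − 480 + 90 − 12 + 1 = 2119.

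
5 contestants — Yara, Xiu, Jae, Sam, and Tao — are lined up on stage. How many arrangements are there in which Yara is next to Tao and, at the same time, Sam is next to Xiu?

24

Treat {Yara,Tao} as one block (2 orders) and {Sam,Xiu} as another (2 orders).
That leaves 3 units to arrange: 2 × 2 × 3! = 4 × 6 = 24.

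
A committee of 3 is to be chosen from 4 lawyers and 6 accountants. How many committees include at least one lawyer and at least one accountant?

96

Total 3-person selections from all 10: C(10,3) = 120.
Subtract selections that omit an entire group: no lawyers → C(6,3) = 20; no accountants → C(4,3) = 4.
Both groups omitted at once is impossible, so 120 − 24 = 96.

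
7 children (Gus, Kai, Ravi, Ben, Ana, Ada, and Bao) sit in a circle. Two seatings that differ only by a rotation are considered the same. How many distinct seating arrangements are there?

Fix one person's seat to break rotational symmetry; the remaining 6 people can be arranged in (6)! = 720 ways.

720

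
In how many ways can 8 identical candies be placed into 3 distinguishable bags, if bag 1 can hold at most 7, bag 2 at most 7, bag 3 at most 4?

33

Ignoring the caps, the number of non-negative solutions to x_1+…+x_3 = 8 is C(10,2) = 45.
Subtract solutions that violate a single cap (substitute x_i' = x_i − (cap_i+1)): x_1 ≥ 8 gives C(2,2) = 1; x_2 ≥ 8 gives C(2,2) = 1; x_3 ≥ 5 gives C(5,2) = 10. Together 12.
No two caps can be exceeded simultaneously, so the pair terms are all 0.
By inclusion–exclusion the count is 45 − 12 + 0 = 33.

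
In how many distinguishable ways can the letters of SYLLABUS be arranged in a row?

Letter multiplicities in SYLLABUS: A×1, B×1, L×2, S×2, U×1, Y×1.
So there are 8! / (2!·2!) = 10080 distinguishable arrangements.

10080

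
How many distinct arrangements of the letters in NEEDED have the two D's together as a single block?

Treat the 2 copies of D as a single block. The multiset to arrange is then {DD, E, E, E, N}, 5 items in all.
That gives (5)!/(3!) = 20 arrangements.

20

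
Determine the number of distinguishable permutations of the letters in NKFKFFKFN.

1260

Letter multiplicities in NKFKFFKFN: F×4, K×3, N×2.
So there are 9! / (4!·3!·2!) = 1260 distinguishable arrangements.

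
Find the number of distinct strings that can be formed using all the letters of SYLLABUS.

10080

The 8 letters of SYLLABUS have repeats: L appearing twice and S appearing twice.
The number of distinct arrangements is 8!/(2!·2!) = 40320/4 = 10080.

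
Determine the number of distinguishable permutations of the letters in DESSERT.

The 7 letters of DESSERT have repeats: E appearing twice and S appearing twice.
So there are 7! / (2!·2!) = 1260 distinguishable arrangements.

1260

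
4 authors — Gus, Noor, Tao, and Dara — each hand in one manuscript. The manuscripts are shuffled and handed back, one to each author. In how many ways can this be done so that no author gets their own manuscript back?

Let Aᵢ be the assignments in which author i gets their own manuscript. We want the size of the complement of A₁∪…∪A_4.
By inclusion–exclusion this is Σ_{j=0}^{4} (−1)^j C(4,j)·(4−j)!.
Computing: 24 − 24 + 12 − 4 + 1 = 9.

9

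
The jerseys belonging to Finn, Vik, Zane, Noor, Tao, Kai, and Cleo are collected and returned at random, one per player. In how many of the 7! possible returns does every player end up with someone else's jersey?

Count assignments avoiding every fixed point. For any j of the 7 players fixed to their old jersey, the other 7−j can be arranged in (7−j)! ways.
By inclusion–exclusion this is Σ_{j=0}^{7} (−1)^j C(7,j)·(7−j)!.
Computing: 5040 − 5040 + 2520 − 840 + 210 − 42 + 7 − 1 = 1854.

1854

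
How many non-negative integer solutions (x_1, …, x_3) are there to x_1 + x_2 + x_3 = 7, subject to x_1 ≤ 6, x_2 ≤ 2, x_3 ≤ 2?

8

Without the upper bounds there are C(9,2) = 36 ways to split 7 among 3 variables.
Subtract solutions that violate a single cap (substitute x_i' = x_i − (cap_i+1)): x_1 ≥ 7 gives C(2,2) = 1; x_2 ≥ 3 gives C(6,2) = 15; x_3 ≥ 3 gives C(6,2) = 15. Together 31.
Add back pairs where two caps are both exceeded: 0 + 0 + 3 = 3.
By inclusion–exclusion the count is 36 − 31 + 3 = 8.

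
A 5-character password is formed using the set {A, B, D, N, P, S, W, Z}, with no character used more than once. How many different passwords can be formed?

This is a permutation of 5 out of 8: P(8,5) = 8!/3!.
8 × 7 × 6 × 5 × 4 = 6720.

6720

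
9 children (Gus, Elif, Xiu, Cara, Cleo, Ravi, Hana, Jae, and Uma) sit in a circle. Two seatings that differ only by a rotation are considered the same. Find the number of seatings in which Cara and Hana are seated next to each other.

Glue Cara and Hana into a block (2 internal orders). Seating 8 units around a circle gives (7)! arrangements.
So 2 × (7)! = 2 × 5040 = 10080.

10080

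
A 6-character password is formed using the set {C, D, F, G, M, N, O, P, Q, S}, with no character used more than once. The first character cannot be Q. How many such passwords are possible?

The first character has 10−1 = 9 choices (anything except Q).
The remaining 5 characters are filled from the other 9 symbols without repetition: 9 × 8 × 7 × 6 × 5 = 15120.
Total: 9 × 15120 = 136080.

136080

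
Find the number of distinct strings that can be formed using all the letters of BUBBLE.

120

The 6 letters of BUBBLE have repeats: B appearing 3 times.
Dividing 6! = 720 by 3! = 6 for the repeated letters gives 120.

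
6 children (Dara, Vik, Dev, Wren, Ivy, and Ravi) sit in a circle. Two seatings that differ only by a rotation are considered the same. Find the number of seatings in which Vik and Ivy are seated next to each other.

Glue Vik and Ivy into a block (2 internal orders). Seating 5 units around a circle gives (4)! arrangements.
So 2 × (4)! = 2 × 24 = 48.

48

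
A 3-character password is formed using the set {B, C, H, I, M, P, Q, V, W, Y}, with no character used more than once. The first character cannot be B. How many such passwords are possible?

648

The first character has 10−1 = 9 choices (anything except B).
The remaining 2 characters are filled from the other 9 symbols without repetition: 9 × 8 = 72.
Total: 9 × 72 = 648.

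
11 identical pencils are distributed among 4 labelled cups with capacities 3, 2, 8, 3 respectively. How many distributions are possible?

38

By stars and bars, unrestricted non-negative solutions to x_1+…+x_4 = 11 number C(11+3,3) = 364.
Subtract solutions that violate a single cap (substitute x_i' = x_i − (cap_i+1)): x_1 ≥ 4 gives C(10,3) = 120; x_2 ≥ 3 gives C(11,3) = 165; x_3 ≥ 9 gives C(5,3) = 10; x_4 ≥ 4 gives C(10,3) = 120. Together 415.
Add back pairs where two caps are both exceeded: 35 + 0 + 20 + 0 + 35 + 0 = 90.
Subtract triples: 0 + 1 + 0 + 0 = 1.
By inclusion–exclusion the count is 364 − 415 + 90 − 1 = 38.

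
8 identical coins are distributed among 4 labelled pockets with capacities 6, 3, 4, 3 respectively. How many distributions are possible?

By stars and bars, unrestricted non-negative solutions to x_1+…+x_4 = 8 number C(8+3,3) = 165.
Subtract solutions that violate a single cap (substitute x_i' = x_i − (cap_i+1)): x_1 ≥ 7 gives C(4,3) = 4; x_2 ≥ 4 gives C(7,3) = 35; x_3 ≥ 5 gives C(6,3) = 20; x_4 ≥ 4 gives C(7,3) = 35. Together 94.
Add back pairs where two caps are both exceeded: 0 + 0 + 0 + 0 + 1 + 0 = 1.
By inclusion–exclusion the count is 165 − 94 + 1 = 72.

72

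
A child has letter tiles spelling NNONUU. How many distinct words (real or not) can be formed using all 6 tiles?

60

Letter multiplicities in NNONUU: N×3, O×1, U×2.
Dividing 6! = 720 by 3!·2! = 12 for the repeated letters gives 60.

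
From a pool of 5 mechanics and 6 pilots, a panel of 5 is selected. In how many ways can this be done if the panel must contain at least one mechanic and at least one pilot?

With no constraint there are C(11,5) = 462 possible selections.
Subtract selections that omit an entire group: no mechanics → C(6,5) = 6; no pilots → C(5,5) = 1.
Both groups omitted at once is impossible, so 462 − 7 = 455.

455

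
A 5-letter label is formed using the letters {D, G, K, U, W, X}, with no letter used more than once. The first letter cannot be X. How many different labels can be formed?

The first letter has 6−1 = 5 choices (anything except X).
The remaining 4 letters are filled from the other 5 symbols without repetition: 5 × 4 × 3 × 2 = 120.
Total: 5 × 120 = 600.

600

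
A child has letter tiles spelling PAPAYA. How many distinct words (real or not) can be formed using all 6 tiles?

60

The 6 letters of PAPAYA have repeats: A appearing 3 times and P appearing twice.
Dividing 6! = 720 by 3!·2! = 12 for the repeated letters gives 60.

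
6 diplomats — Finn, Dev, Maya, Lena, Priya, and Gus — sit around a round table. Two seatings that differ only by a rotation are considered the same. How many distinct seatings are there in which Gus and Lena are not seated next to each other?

72

Without the restriction there are (5)! = 120 seatings.
Those with Gus next to Lena: fuse the pair into one unit and seat 5 units around a circle — 2·(4)! = 48.
Subtracting, 120 − 48 = 72.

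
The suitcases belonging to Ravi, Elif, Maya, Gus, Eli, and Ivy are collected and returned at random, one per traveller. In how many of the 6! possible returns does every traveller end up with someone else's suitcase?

Count assignments avoiding every fixed point. For any j of the 6 travellers fixed to their own suitcase, the other 6−j can be arranged in (6−j)! ways.
By inclusion–exclusion this is Σ_{j=0}^{6} (−1)^j C(6,j)·(6−j)!.
Computing: 720 − 720 + 360 − 120 + 30 − 6 + 1 = 265.

265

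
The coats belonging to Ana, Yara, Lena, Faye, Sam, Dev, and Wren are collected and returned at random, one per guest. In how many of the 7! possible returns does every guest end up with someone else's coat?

Let Aᵢ be the assignments in which guest i gets their own coat. We want the size of the complement of A₁∪…∪A_7.
By inclusion–exclusion this is Σ_{j=0}^{7} (−1)^j C(7,j)·(7−j)!.
Computing: 5040 − 5040 + 2520 − 840 + 210 − 42 + 7 − 1 = 1854.

1854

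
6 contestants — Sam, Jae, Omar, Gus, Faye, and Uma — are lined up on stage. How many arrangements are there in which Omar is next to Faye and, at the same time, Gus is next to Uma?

Treat {Omar,Faye} as one block (2 orders) and {Gus,Uma} as another (2 orders).
That leaves 4 units to arrange: 2 × 2 × 4! = 4 × 24 = 96.

96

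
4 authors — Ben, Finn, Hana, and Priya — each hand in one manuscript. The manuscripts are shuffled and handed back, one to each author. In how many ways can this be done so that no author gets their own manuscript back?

9

Let Aᵢ be the assignments in which author i gets their own manuscript. We want the size of the complement of A₁∪…∪A_4.
By inclusion–exclusion this is Σ_{j=0}^{4} (−1)^j C(4,j)·(4−j)!.
Computing: 24 − 24 + 12 − 4 + 1 = 9.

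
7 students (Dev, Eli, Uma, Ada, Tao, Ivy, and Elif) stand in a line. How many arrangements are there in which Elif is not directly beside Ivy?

There are 7! = 5040 arrangements in all. If Elif and Ivy are adjacent, merging them into one block gives 2·(6)! = 1440 arrangements.
So 5040 − 1440 = 3600 arrangements keep them apart.

3600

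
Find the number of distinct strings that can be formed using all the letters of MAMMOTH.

840

MAMMOTH has 7 letters with M appearing 3 times.
So there are 7! / (3!) = 840 distinguishable arrangements.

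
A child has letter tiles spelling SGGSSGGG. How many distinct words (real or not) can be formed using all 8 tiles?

SGGSSGGG has 8 letters with G appearing 5 times and S appearing 3 times.
Dividing 8! = 40320 by 5!·3! = 720 for the repeated letters gives 56.

56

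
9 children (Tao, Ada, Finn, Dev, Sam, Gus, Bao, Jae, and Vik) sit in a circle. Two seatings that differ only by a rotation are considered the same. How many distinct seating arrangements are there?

40320

Seat Tao anywhere (absorbing the rotational symmetry), then permute the other 8: (8)! = 40320.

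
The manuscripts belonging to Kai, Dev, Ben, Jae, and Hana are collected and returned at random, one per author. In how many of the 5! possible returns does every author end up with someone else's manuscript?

This is the derangement count D_5: permutations of 5 items with no fixed point.
By inclusion–exclusion this is Σ_{j=0}^{5} (−1)^j C(5,j)·(5−j)!.
Computing: 120 − 120 + 60 − 20 + 5 − 1 = 44.

44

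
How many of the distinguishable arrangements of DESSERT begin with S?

With the first slot taken by S, it remains to arrange the other 6 letters (DESERT).
Those 6 letters have E appearing twice, giving (6)!/(2!) = 360.

360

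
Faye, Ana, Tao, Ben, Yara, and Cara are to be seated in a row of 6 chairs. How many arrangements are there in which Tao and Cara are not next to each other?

480

Of the 6! = 720 arrangements, those with Tao and Cara adjacent number 2 × 5! = 240 (treat the pair as a block with 2 internal orders).
So 720 − 240 = 480 arrangements keep them apart.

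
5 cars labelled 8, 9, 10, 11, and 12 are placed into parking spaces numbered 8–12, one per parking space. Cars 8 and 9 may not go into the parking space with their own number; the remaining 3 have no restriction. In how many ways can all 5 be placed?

78

Let Aᵢ (for i ∈ {8, 9}) be the placements that put car i in its forbidden parking space. Any j of these fix j positions, leaving (5−j)! ways to fill the rest, and there are C(2,j) ways to pick which j.
By inclusion–exclusion, the number of valid placements is Σ_{j=0}^{2} (−1)^j C(2,j)·(5−j)!.
Computing: 120 − 48 + 6 = 78.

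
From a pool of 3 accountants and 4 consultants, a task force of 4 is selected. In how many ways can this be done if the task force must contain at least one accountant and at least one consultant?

34

With no constraint there are C(7,4) = 35 possible selections.
Subtract selections that omit an entire group: no accountants → C(4,4) = 1; no consultants → C(3,4) = 0.
Both groups omitted at once is impossible, so 35 − 1 = 34.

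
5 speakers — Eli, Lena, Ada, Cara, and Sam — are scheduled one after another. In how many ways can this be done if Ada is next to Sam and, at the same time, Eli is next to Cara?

Treat {Ada,Sam} as one block (2 orders) and {Eli,Cara} as another (2 orders).
That leaves 3 units to arrange: 2 × 2 × 3! = 4 × 6 = 24.

24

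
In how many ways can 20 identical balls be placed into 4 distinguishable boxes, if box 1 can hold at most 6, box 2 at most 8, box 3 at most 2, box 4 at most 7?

Without the upper bounds there are C(23,3) = 1771 ways to split 20 among 4 boxes.
Subtract solutions that violate a single cap (substitute x_i' = x_i − (cap_i+1)): x_1 ≥ 7 gives C(16,3) = 560; x_2 ≥ 9 gives C(14,3) = 364; x_3 ≥ 3 gives C(20,3) = 1140; x_4 ≥ 8 gives C(15,3) = 455. Together 2519.
Add back pairs where two caps are both exceeded: 35 + 286 + 56 + 165 + 20 + 220 = 782.
Subtract triples: 4 + 0 + 10 + 1 = 15.
By inclusion–exclusion the count is 1771 − 2519 + 782 − 15 = 19.

19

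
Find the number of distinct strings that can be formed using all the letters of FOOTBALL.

10080

Letter multiplicities in FOOTBALL: A×1, B×1, F×1, L×2, O×2, T×1.
So there are 8! / (2!·2!) = 10080 distinguishable arrangements.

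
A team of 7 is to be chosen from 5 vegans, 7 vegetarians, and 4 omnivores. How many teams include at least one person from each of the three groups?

10283

Unrestricted: C(16,7) = 11440 ways to pick any 7 of the 16.
Selections missing a whole group: no vegans → C(11,7) = 330; no vegetarians → C(9,7) = 36; no omnivores → C(12,7) = 792.
Add back selections omitting two groups (i.e. drawn from a single group): C(5,7) + C(7,7) + C(4,7) = 1.
By inclusion–exclusion: 11440 − 1158 + 1 = 10283.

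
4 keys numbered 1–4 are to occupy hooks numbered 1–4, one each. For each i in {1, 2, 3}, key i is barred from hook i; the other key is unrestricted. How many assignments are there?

Let Aᵢ (for i ∈ {1, 2, 3}) be the placements that put key i in its forbidden hook. Any j of these fix j positions, leaving (4−j)! ways to fill the rest, and there are C(3,j) ways to pick which j.
By inclusion–exclusion, the number of valid placements is Σ_{j=0}^{3} (−1)^j C(3,j)·(4−j)!.
Computing: 24 − 18 + 6 − 1 = 11.

11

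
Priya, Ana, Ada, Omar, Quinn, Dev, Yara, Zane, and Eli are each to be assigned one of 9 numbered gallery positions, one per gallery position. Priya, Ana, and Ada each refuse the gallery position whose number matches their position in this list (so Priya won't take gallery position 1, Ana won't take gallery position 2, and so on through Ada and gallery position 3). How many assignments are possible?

Let Aᵢ (for i ∈ {1, 2, 3}) be the placements that put person i in their forbidden gallery position. Any j of these fix j positions, leaving (9−j)! ways to fill the rest, and there are C(3,j) ways to pick which j.
By inclusion–exclusion, the number of valid placements is Σ_{j=0}^{3} (−1)^j C(3,j)·(9−j)!.
Computing: 362880 − 120960 + 15120 − 720 = 256320.

256320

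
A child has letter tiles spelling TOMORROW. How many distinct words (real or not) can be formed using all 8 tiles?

The 8 letters of TOMORROW have repeats: O appearing 3 times and R appearing twice.
The number of distinct arrangements is 8!/(3!·2!) = 40320/12 = 3360.

3360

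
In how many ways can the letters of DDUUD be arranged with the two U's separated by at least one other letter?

6

There are 5!/(3!·2!) = 10 arrangements of DDUUD in total.
Arrangements with the U's together: treat UU as one letter, giving (4)!/(3!) = 4.
Hence 10 − 4 = 6.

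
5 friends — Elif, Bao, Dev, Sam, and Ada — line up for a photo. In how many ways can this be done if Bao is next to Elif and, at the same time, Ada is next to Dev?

24

Treat {Bao,Elif} as one block (2 orders) and {Ada,Dev} as another (2 orders).
That leaves 3 units to arrange: 2 × 2 × 3! = 4 × 6 = 24.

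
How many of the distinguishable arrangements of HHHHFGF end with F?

30

Fix F in the last position and arrange the remaining 6 letters.
Those 6 letters have H appearing 4 times, giving (6)!/(4!) = 30.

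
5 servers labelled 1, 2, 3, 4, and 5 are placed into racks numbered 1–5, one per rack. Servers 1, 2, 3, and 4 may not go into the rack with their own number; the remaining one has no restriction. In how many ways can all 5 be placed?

53

Let Aᵢ (for 1 ≤ i ≤ 4) be the placements that put server i in its forbidden rack. Any j of these fix j positions, leaving (5−j)! ways to fill the rest, and there are C(4,j) ways to pick which j.
By inclusion–exclusion, the number of valid placements is Σ_{j=0}^{4} (−1)^j C(4,j)·(5−j)!.
Computing: 120 − 96 + 36 − 8 + 1 = 53.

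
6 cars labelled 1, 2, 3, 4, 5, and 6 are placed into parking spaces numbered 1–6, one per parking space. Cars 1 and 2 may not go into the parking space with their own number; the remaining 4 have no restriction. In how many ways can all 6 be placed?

Let Aᵢ (for i ∈ {1, 2}) be the placements that put car i in its forbidden parking space. Any j of these fix j positions, leaving (6−j)! ways to fill the rest, and there are C(2,j) ways to pick which j.
By inclusion–exclusion, the number of valid placements is Σ_{j=0}^{2} (−1)^j C(2,j)·(6−j)!.
Computing: 720 − 240 + 24 = 504.

504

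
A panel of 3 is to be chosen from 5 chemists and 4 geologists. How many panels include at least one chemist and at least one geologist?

70

Unrestricted: C(9,3) = 84 ways to pick any 3 of the 9.
Selections missing a whole group: no chemists → C(4,3) = 4; no geologists → C(5,3) = 10.
Both groups omitted at once is impossible, so 84 − 14 = 70.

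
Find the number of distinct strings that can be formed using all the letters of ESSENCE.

420

The 7 letters of ESSENCE have repeats: E appearing 3 times and S appearing twice.
Dividing 7! = 5040 by 3!·2! = 12 for the repeated letters gives 420.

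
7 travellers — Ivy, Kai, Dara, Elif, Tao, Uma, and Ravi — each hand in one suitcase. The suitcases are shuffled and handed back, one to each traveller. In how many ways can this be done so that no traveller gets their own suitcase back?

This is the derangement count D_7: permutations of 7 items with no fixed point.
By inclusion–exclusion this is Σ_{j=0}^{7} (−1)^j C(7,j)·(7−j)!.
Computing: 5040 − 5040 + 2520 − 840 + 210 − 42 + 7 − 1 = 1854.

1854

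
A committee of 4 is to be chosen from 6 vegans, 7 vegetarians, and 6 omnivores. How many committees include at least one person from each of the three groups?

2016

Unrestricted: C(19,4) = 3876 ways to pick any 4 of the 19.
Subtract selections that omit an entire group: no vegans → C(13,4) = 715; no vegetarians → C(12,4) = 495; no omnivores → C(13,4) = 715.
Add back selections omitting two groups (i.e. drawn from a single group): C(6,4) + C(7,4) + C(6,4) = 65.
By inclusion–exclusion: 3876 − 1925 + 65 = 2016.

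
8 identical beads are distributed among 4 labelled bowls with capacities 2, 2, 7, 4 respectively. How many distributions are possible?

By stars and bars, unrestricted non-negative solutions to x_1+…+x_4 = 8 number C(8+3,3) = 165.
Subtract solutions that violate a single cap (substitute x_i' = x_i − (cap_i+1)): x_1 ≥ 3 gives C(8,3) = 56; x_2 ≥ 3 gives C(8,3) = 56; x_3 ≥ 8 gives C(3,3) = 1; x_4 ≥ 5 gives C(6,3) = 20. Together 133.
Add back pairs where two caps are both exceeded: 10 + 0 + 1 + 0 + 1 + 0 = 12.
By inclusion–exclusion the count is 165 − 133 + 12 = 44.

44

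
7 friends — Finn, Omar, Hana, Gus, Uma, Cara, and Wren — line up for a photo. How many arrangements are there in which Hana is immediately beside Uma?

1440

Place the 5 others and the Hana-Uma pair as 6 objects in a line; the pair has 2 internal arrangements.
That gives 2 × 6! = 2 × 720 = 1440.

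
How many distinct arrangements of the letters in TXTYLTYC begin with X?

With the first slot taken by X, it remains to arrange the other 7 letters (TTYLTYC).
Those 7 letters have T appearing 3 times and Y appearing twice, giving (7)!/(3!·2!) = 420.

420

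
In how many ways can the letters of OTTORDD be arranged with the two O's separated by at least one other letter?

450

Total arrangements of OTTORDD: 7!/(2!·2!·2!) = 630.
Arrangements with the O's together: treat OO as one letter, giving (6)!/(2!·2!) = 180.
Subtracting, 630 − 180 = 450 arrangements keep the O's apart.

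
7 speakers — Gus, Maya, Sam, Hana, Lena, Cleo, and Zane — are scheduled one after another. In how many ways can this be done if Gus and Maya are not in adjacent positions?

Of the 7! = 5040 arrangements, those with Gus and Maya adjacent number 2 × 6! = 1440 (treat the pair as a block with 2 internal orders).
Complementary counting: 5040 − 1440 = 3600.

3600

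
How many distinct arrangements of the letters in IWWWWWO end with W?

With the last slot taken by W, it remains to arrange the other 6 letters (IWWWWO).
Those 6 letters have W appearing 4 times, giving (6)!/(4!) = 30.

30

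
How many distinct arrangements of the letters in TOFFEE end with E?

Fix E in the last position and arrange the remaining 5 letters.
Those 5 letters have F appearing twice, giving (5)!/(2!) = 60.

60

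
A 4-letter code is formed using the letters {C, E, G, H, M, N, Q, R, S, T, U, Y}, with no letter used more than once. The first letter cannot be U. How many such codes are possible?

10890

The first letter has 12−1 = 11 choices (anything except U).
The remaining 3 letters are filled from the other 11 symbols without repetition: 11 × 10 × 9 = 990.
Total: 11 × 990 = 10890.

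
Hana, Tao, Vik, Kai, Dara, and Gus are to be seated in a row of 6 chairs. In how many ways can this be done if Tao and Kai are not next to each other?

There are 6! = 720 arrangements in all. If Tao and Kai are adjacent, merging them into one block gives 2·(5)! = 240 arrangements.
Complementary counting: 720 − 240 = 480.

480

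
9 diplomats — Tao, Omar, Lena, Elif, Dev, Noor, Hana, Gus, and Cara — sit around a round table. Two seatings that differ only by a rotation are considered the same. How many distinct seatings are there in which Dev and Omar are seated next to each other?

10080

Treat {Dev, Omar} as one unit (2 internal orders) and seat the resulting 8 units around the table: (7)! circular arrangements.
So 2 × (7)! = 2 × 5040 = 10080.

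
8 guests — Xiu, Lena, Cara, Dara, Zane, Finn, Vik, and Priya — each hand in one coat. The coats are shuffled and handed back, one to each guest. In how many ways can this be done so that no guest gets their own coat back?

14833

Count assignments avoiding every fixed point. For any j of the 8 guests fixed to their own coat, the other 8−j can be arranged in (8−j)! ways.
By inclusion–exclusion this is Σ_{j=0}^{8} (−1)^j C(8,j)·(8−j)!.
Computing: 40320 − 40320 + 20160 − 6720 + 1680 − 336 + 56 − 8 + 1 = 14833.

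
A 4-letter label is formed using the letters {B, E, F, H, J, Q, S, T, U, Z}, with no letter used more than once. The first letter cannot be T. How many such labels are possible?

4536

The first letter has 10−1 = 9 choices (anything except T).
The remaining 3 letters are filled from the other 9 symbols without repetition: 9 × 8 × 7 = 504.
Total: 9 × 504 = 4536.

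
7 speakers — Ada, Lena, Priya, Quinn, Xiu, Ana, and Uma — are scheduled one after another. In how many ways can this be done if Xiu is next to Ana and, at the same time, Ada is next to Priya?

480

Treat {Xiu,Ana} as one block (2 orders) and {Ada,Priya} as another (2 orders).
That leaves 5 units to arrange: 2 × 2 × 5! = 4 × 120 = 480.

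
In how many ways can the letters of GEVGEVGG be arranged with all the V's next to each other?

Treat the 2 copies of V as a single block. The multiset to arrange is then {VV, E, E, G, G, G, G}, 7 items in all.
That gives (7)!/(4!·2!) = 105 arrangements.

105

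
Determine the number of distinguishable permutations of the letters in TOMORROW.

3360

TOMORROW has 8 letters with O appearing 3 times and R appearing twice.
Dividing 8! = 40320 by 3!·2! = 12 for the repeated letters gives 3360.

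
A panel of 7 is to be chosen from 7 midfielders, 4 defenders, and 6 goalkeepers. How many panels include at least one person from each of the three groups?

17283

With no constraint there are C(17,7) = 19448 possible selections.
Selections missing a whole group: no midfielders → C(10,7) = 120; no defenders → C(13,7) = 1716; no goalkeepers → C(11,7) = 330.
Add back selections omitting two groups (i.e. drawn from a single group): C(7,7) + C(4,7) + C(6,7) = 1.
By inclusion–exclusion: 19448 − 2166 + 1 = 17283.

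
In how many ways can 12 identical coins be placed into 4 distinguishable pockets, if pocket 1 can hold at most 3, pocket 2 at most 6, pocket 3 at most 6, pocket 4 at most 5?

112

Ignoring the caps, the number of non-negative solutions to x_1+…+x_4 = 12 is C(15,3) = 455.
Subtract solutions that violate a single cap (substitute x_i' = x_i − (cap_i+1)): x_1 ≥ 4 gives C(11,3) = 165; x_2 ≥ 7 gives C(8,3) = 56; x_3 ≥ 7 gives C(8,3) = 56; x_4 ≥ 6 gives C(9,3) = 84. Together 361.
Add back pairs where two caps are both exceeded: 4 + 4 + 10 + 0 + 0 + 0 = 18.
By inclusion–exclusion the count is 455 − 361 + 18 = 112.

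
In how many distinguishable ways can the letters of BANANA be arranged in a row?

BANANA has 6 letters with A appearing 3 times and N appearing twice.
The number of distinct arrangements is 6!/(3!·2!) = 720/12 = 60.

60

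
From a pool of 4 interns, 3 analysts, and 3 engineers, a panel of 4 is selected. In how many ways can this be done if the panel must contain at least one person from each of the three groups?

With no constraint there are C(10,4) = 210 possible selections.
Subtract selections that omit an entire group: no interns → C(6,4) = 15; no analysts → C(7,4) = 35; no engineers → C(7,4) = 35.
Add back selections omitting two groups (i.e. drawn from a single group): C(4,4) + C(3,4) + C(3,4) = 1.
By inclusion–exclusion: 210 − 85 + 1 = 126.

126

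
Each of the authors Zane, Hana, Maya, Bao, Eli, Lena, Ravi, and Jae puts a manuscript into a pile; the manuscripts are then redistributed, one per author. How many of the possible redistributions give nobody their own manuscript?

Count assignments avoiding every fixed point. For any j of the 8 authors fixed to their own manuscript, the other 8−j can be arranged in (8−j)! ways.
By inclusion–exclusion this is Σ_{j=0}^{8} (−1)^j C(8,j)·(8−j)!.
Computing: 40320 − 40320 + 20160 − 6720 + 1680 − 336 + 56 − 8 + 1 = 14833.

14833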